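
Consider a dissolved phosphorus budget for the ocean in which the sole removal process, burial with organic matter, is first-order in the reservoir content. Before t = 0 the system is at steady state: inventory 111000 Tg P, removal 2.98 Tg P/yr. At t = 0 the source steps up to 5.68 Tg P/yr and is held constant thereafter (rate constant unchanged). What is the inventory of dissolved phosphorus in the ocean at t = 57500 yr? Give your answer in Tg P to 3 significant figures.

The sink rate constant is k = F₀/M₀ = 2.98/111000 = 2.685×10^-5 yr⁻¹.
Solving dM/dt = F₁ − kM with M(0) = M₀ gives M(t) = F₁/k + (M₀ − F₁/k)·e^(−kt).
F₁/k = 5.68/2.685×10^-5 = 211570 Tg P; kt = 2.685×10^-5 × 57500 = 1.544, e^(−kt) = 0.2136.
M(57500) = 211570 + (111000 − 211570) × 0.2136 = 211570 − 21480 = 190090 Tg P.

190000 Tg P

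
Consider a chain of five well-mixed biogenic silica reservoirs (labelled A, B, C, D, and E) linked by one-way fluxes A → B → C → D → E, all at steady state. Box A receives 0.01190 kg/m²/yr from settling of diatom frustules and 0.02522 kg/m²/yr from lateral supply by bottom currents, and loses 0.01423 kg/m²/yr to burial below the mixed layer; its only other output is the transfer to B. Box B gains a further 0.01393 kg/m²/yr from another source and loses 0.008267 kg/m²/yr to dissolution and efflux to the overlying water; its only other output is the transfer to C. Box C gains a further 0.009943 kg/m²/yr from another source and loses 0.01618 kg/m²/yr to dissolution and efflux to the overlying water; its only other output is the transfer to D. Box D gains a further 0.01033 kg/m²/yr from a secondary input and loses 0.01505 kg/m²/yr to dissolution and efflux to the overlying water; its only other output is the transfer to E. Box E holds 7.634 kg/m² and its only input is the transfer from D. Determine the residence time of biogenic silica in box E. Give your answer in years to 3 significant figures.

434 yr

Box A: F(A→B) = (0.01190 + 0.02522) − 0.01423 = 0.022890 kg/m²/yr.
Box B: F(B→C) = (0.022890 + 0.01393) − 0.008267 = 0.028553 kg/m²/yr.
Box C: F(C→D) = (0.028553 + 0.009943) − 0.01618 = 0.022316 kg/m²/yr.
Box D: F(D→E) = (0.022316 + 0.01033) − 0.01505 = 0.017596 kg/m²/yr.
Box E throughput = its input = 0.017596 kg/m²/yr; τ = 7.634 / 0.017596 = 433.8 yr.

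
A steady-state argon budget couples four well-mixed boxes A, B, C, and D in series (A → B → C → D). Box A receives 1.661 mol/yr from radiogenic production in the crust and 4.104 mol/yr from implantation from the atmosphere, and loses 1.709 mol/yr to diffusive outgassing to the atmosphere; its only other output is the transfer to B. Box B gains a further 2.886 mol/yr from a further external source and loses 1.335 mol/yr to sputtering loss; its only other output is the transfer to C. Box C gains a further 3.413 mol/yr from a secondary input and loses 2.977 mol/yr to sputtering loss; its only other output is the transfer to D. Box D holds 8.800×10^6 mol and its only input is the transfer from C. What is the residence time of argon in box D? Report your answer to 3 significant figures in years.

Box A: F(A→B) = (1.661 + 4.104) − 1.709 = 4.0560 mol/yr.
Box B: F(B→C) = (4.0560 + 2.886) − 1.335 = 5.6070 mol/yr.
Box C: F(C→D) = (5.6070 + 3.413) − 2.977 = 6.0430 mol/yr.
Box D throughput = its input = 6.0430 mol/yr; τ = 8.800×10^6 / 6.0430 = 1.456×10^6 yr.

1.46×10^6 yr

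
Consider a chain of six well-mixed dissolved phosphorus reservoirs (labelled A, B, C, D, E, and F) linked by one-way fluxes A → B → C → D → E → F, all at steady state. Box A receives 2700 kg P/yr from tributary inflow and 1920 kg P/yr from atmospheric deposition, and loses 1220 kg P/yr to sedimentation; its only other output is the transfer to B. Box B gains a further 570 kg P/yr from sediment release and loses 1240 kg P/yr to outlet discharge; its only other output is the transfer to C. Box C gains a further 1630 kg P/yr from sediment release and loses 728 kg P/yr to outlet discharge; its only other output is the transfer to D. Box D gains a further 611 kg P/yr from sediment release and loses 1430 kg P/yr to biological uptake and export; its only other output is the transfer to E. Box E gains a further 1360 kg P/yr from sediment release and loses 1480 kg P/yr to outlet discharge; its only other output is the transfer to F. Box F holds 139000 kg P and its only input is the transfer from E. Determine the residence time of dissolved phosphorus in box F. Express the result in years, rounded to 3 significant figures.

51.6 yr

Box A: F(A→B) = (2700 + 1920) − 1220 = 3400.0 kg P/yr.
Box B: F(B→C) = (3400.0 + 570) − 1240 = 2730.0 kg P/yr.
Box C: F(C→D) = (2730.0 + 1630) − 728 = 3632.0 kg P/yr.
Box D: F(D→E) = (3632.0 + 611) − 1430 = 2813.0 kg P/yr.
Box E: F(E→F) = (2813.0 + 1360) − 1480 = 2693.0 kg P/yr.
Box F throughput = its input = 2693.0 kg P/yr; τ = 139000 / 2693.0 = 51.62 yr.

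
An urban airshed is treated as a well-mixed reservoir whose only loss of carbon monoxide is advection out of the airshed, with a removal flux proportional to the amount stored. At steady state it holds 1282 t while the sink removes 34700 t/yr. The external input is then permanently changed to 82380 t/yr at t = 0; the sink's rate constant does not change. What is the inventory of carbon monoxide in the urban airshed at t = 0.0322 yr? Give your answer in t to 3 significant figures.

τ = M₀/F₀ = 1282/34700 = 0.03695 yr; rate constant k = 1/τ.
New steady state M_∞ = F₁/k = F₁·τ = 82380 × 0.03695 = 3043.5 t.
M(t) = M_∞ + (M₀ − M_∞)·e^(−t/τ); t/τ = 0.0322/0.03695 = 0.8716, so e^(−t/τ) = 0.4183.
M(t) = 3043.5 − 1762 × 0.4183 = 2306.7 t.

2310 t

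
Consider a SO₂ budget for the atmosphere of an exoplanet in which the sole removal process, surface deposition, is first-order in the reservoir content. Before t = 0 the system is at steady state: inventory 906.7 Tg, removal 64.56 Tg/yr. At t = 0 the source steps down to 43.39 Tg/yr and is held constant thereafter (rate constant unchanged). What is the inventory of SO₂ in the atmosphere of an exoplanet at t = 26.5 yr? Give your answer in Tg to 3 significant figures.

τ = M₀/F₀ = 906.7/64.56 = 14.04 yr; rate constant k = 1/τ.
New steady state M_∞ = F₁/k = F₁·τ = 43.39 × 14.04 = 609.38 Tg.
M(t) = M_∞ + (M₀ − M_∞)·e^(−t/τ); t/τ = 26.5/14.04 = 1.887, so e^(−t/τ) = 0.1515.
M(t) = 609.38 + 297.3 × 0.1515 = 654.44 Tg.

654 Tg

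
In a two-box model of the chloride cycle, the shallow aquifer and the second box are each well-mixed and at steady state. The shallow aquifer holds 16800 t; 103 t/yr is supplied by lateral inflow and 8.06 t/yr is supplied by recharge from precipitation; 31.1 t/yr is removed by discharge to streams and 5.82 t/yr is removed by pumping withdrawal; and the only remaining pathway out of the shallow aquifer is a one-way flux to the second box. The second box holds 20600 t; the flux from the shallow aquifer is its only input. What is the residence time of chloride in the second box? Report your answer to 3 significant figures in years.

278 yr

Balance the shallow aquifer: ΣF_in = 103 + 8.06 = 111.06 t/yr.
Flux to the second box = ΣF_in − (31.1 + 5.82) = 74.140 t/yr.
At steady state the output of the second box equals its input, 74.140 t/yr.
τ = M / F = 20600 / 74.140 = 277.9 yr.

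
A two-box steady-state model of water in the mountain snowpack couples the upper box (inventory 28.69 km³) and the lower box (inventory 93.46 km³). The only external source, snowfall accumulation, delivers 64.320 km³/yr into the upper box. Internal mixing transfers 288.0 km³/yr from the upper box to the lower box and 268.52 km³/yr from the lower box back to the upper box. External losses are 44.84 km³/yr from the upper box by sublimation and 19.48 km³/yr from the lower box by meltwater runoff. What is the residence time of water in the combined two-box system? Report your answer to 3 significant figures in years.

1.90 yr

Residence time in the combined system uses the total inventory and the total *external* removal — internal exchanges between the two boxes cancel.
M_total = 28.69 + 93.46 = 122.15 km³.
ΣF_external_out = 44.84 + 19.48 = 64.320 km³/yr.
τ = M_total / ΣF_ext = 122.15 / 64.320 = 1.899 yr.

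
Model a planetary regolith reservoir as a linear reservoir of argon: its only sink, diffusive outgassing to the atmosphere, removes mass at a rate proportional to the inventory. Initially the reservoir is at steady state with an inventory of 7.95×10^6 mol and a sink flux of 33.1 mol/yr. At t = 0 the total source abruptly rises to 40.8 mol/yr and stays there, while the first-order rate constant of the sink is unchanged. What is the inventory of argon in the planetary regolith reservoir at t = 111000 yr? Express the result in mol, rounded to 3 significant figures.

The sink rate constant is k = F₀/M₀ = 33.1/7.95×10^6 = 4.164×10^-6 yr⁻¹.
Solving dM/dt = F₁ − kM with M(0) = M₀ gives M(t) = F₁/k + (M₀ − F₁/k)·e^(−kt).
F₁/k = 40.8/4.164×10^-6 = 9.7994×10^6 mol; kt = 4.164×10^-6 × 111000 = 0.4622, e^(−kt) = 0.6299.
M(111000) = 9.7994×10^6 + (7.95×10^6 − 9.7994×10^6) × 0.6299 = 9.7994×10^6 − 1.165×10^6 = 8.6344×10^6 mol.

8.63×10^6 mol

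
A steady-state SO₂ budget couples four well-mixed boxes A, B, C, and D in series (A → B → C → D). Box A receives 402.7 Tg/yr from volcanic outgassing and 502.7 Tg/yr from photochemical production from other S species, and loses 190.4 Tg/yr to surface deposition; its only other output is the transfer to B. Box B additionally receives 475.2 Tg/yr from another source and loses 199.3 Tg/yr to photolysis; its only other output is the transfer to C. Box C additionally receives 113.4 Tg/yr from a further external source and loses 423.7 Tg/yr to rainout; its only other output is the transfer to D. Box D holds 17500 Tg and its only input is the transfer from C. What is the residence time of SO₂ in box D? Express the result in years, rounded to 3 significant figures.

25.7 yr

Box A: F(A→B) = (402.7 + 502.7) − 190.4 = 715.00 Tg/yr.
Box B: F(B→C) = (715.00 + 475.2) − 199.3 = 990.90 Tg/yr.
Box C: F(C→D) = (990.90 + 113.4) − 423.7 = 680.60 Tg/yr.
Box D throughput = its input = 680.60 Tg/yr; τ = 17500 / 680.60 = 25.71 yr.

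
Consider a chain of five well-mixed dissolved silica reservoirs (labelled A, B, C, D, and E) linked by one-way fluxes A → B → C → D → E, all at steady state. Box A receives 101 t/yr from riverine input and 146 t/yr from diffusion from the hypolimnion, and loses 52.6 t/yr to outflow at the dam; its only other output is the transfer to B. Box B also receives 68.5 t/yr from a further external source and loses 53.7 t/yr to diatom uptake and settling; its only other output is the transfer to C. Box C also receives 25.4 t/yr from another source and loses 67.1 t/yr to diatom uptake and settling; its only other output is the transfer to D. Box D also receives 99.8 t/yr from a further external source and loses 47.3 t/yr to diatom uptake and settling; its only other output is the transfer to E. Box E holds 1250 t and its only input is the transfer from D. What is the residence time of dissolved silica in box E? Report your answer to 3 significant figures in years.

Box A: F(A→B) = (101 + 146) − 52.6 = 194.40 t/yr.
Box B: F(B→C) = (194.40 + 68.5) − 53.7 = 209.20 t/yr.
Box C: F(C→D) = (209.20 + 25.4) − 67.1 = 167.50 t/yr.
Box D: F(D→E) = (167.50 + 99.8) − 47.3 = 220.00 t/yr.
Box E throughput = its input = 220.00 t/yr; τ = 1250 / 220.00 = 5.682 yr.

5.68 yr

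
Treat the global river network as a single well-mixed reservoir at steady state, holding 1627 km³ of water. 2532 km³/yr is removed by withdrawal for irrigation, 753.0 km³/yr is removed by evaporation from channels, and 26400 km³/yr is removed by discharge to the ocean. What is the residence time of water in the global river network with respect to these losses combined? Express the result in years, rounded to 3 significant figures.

0.0548 yr

Total removal = 2532 + 753.0 + 26400 = 29685 km³/yr.
τ = M / ΣF_out = 1627 / 29685 = 0.05481 yr.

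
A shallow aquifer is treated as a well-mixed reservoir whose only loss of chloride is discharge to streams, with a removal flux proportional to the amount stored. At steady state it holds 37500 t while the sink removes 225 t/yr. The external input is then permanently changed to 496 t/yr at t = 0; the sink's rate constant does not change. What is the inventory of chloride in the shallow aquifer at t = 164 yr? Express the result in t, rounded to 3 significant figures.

65800 t

τ = M₀/F₀ = 37500/225 = 166.7 yr; rate constant k = 1/τ.
New steady state M_∞ = F₁/k = F₁·τ = 496 × 166.7 = 82667 t.
M(t) = M_∞ + (M₀ − M_∞)·e^(−t/τ); t/τ = 164/166.7 = 0.9840, so e^(−t/τ) = 0.3738.
M(t) = 82667 − 45170 × 0.3738 = 65783 t.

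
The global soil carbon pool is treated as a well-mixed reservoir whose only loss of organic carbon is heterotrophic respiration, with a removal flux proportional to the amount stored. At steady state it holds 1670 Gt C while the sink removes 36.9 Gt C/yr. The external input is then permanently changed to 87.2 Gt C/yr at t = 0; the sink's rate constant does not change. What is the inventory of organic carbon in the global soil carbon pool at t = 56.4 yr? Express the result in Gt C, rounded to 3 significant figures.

Residence time τ = M₀/F₀ = 45.26 yr. The eventual steady state is M_∞ = M₀·(F₁/F₀) = 1670 × 87.2/36.9 = 3946.4 Gt C.
The anomaly ΔM(t) = M(t) − M_∞ decays as ΔM₀·e^(−t/τ) with ΔM₀ = 1670 − 3946.4 = −2276 Gt C.
At t = 56.4 yr, e^(−t/τ) = e^(−1.246) = 0.2876, so ΔM = −654.7 Gt C and M = 3946.4 − 654.7 = 3291.8 Gt C.

3290 Gt C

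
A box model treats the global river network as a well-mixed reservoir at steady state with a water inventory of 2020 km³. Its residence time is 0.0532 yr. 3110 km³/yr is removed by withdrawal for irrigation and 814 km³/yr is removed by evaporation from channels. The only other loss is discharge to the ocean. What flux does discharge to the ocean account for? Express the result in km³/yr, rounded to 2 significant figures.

34000 km³/yr

Total removal F = M/τ = 2020 / 0.0532 = 37970 km³/yr.
Discharge to the ocean = F − (3110 + 814) = 37970 − 3924 = 34050 km³/yr.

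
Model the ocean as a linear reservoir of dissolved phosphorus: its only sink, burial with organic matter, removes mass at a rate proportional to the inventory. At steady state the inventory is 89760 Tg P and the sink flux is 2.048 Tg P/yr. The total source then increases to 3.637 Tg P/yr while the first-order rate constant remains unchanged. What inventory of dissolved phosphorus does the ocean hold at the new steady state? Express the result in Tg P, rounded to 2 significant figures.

Rate constant k = F/M = 2.048 / 89760 = 2.282×10^-5 yr⁻¹.
At the new steady state, source = k·M_new ⇒ M_new = 3.637 / 2.282×10^-5 = 159400 Tg P.
(Equivalently M_new = M × F_new/F_old = 89760 × 3.637/2.048.)

160000 Tg P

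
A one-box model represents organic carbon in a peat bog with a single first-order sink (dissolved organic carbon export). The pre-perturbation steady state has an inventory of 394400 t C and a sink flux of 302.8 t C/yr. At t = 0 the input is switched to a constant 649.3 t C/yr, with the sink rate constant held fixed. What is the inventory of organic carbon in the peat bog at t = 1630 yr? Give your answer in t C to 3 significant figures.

717000 t C

τ = M₀/F₀ = 394400/302.8 = 1303 yr; rate constant k = 1/τ.
New steady state M_∞ = F₁/k = F₁·τ = 649.3 × 1303 = 845720 t C.
M(t) = M_∞ + (M₀ − M_∞)·e^(−t/τ); t/τ = 1630/1303 = 1.251, so e^(−t/τ) = 0.2861.
M(t) = 845720 − 451300 × 0.2861 = 716600 t C.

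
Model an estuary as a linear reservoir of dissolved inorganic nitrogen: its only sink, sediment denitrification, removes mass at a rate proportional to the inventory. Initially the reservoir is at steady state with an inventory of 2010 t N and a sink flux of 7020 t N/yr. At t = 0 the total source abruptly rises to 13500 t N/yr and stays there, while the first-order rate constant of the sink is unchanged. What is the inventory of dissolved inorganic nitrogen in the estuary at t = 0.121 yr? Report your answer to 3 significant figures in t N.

2650 t N

Residence time τ = M₀/F₀ = 0.2863 yr. The eventual steady state is M_∞ = M₀·(F₁/F₀) = 2010 × 13500/7020 = 3865.4 t N.
The anomaly ΔM(t) = M(t) − M_∞ decays as ΔM₀·e^(−t/τ) with ΔM₀ = 2010 − 3865.4 = −1855 t N.
At t = 0.121 yr, e^(−t/τ) = e^(−0.4226) = 0.6553, so ΔM = −1216 t N and M = 3865.4 − 1216 = 2649.5 t N.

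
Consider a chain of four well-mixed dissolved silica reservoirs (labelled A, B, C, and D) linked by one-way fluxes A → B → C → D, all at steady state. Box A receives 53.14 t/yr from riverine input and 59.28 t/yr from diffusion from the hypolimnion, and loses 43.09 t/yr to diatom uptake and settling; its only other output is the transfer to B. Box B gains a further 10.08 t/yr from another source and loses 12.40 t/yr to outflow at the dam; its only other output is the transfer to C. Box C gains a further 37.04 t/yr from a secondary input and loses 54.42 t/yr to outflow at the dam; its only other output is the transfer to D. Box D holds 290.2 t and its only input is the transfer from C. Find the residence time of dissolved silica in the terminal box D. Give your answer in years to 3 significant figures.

5.85 yr

Box A: F(A→B) = (53.14 + 59.28) − 43.09 = 69.330 t/yr.
Box B: F(B→C) = (69.330 + 10.08) − 12.40 = 67.010 t/yr.
Box C: F(C→D) = (67.010 + 37.04) − 54.42 = 49.630 t/yr.
Box D throughput = its input = 49.630 t/yr; τ = 290.2 / 49.630 = 5.847 yr.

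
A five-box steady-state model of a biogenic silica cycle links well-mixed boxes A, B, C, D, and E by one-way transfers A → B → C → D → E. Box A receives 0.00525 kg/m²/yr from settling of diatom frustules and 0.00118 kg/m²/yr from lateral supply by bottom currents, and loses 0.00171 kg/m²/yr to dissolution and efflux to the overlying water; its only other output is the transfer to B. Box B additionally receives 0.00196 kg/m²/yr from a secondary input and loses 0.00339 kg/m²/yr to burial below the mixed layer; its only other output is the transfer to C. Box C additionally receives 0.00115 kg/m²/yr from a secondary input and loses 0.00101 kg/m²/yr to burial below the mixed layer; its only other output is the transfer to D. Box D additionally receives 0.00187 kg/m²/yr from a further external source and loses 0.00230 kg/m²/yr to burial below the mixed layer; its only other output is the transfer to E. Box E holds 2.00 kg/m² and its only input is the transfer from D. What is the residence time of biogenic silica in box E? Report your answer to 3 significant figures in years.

667 yr

Box A: F(A→B) = (0.00525 + 0.00118) − 0.00171 = 0.0047200 kg/m²/yr.
Box B: F(B→C) = (0.0047200 + 0.00196) − 0.00339 = 0.0032900 kg/m²/yr.
Box C: F(C→D) = (0.0032900 + 0.00115) − 0.00101 = 0.0034300 kg/m²/yr.
Box D: F(D→E) = (0.0034300 + 0.00187) − 0.00230 = 0.0030000 kg/m²/yr.
Box E throughput = its input = 0.0030000 kg/m²/yr; τ = 2.00 / 0.0030000 = 666.7 yr.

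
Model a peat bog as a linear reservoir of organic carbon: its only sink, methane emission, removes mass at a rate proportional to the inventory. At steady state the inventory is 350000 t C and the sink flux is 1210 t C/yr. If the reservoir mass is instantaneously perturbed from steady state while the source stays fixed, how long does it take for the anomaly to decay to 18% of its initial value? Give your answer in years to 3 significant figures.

496 yr

For a linear reservoir the anomaly decays as exp(−t/τ) with τ = M/F = 350000/1210 = 289.3 yr.
exp(−t/τ) = 0.18 ⇒ t = −τ ln(0.18) = 289.3 × 1.715 = 496.0 yr.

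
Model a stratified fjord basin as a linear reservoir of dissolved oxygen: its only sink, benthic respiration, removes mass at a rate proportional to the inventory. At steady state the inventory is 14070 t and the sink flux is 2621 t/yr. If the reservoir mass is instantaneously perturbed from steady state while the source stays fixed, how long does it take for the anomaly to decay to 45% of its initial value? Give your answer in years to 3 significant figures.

For a linear reservoir the anomaly decays as exp(−t/τ) with τ = M/F = 14070/2621 = 5.368 yr.
exp(−t/τ) = 0.45 ⇒ t = −τ ln(0.45) = 5.368 × 0.7985 = 4.287 yr.

4.29 yr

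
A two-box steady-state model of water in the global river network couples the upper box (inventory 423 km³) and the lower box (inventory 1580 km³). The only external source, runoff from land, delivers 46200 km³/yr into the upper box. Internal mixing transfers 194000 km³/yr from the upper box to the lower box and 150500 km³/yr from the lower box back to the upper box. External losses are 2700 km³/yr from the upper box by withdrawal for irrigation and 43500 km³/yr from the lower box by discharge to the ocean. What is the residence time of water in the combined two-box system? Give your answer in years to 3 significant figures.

Residence time in the combined system uses the total inventory and the total *external* removal — internal exchanges between the two boxes cancel.
M_total = 423 + 1580 = 2003.0 km³.
ΣF_external_out = 2700 + 43500 = 46200 km³/yr.
τ = M_total / ΣF_ext = 2003.0 / 46200 = 0.04335 yr.

0.0434 yr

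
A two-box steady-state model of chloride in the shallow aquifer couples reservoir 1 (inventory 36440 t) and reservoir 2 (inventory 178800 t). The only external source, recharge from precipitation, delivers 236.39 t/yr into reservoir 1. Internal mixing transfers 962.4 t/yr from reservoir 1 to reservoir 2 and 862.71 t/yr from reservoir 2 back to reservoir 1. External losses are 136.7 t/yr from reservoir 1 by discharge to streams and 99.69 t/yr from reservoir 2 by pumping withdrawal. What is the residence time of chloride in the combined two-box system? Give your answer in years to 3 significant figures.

Residence time in the combined system uses the total inventory and the total *external* removal — internal exchanges between the two boxes cancel.
M_total = 36440 + 178800 = 215240 t.
ΣF_external_out = 136.7 + 99.69 = 236.39 t/yr.
τ = M_total / ΣF_ext = 215240 / 236.39 = 910.5 yr.

911 yr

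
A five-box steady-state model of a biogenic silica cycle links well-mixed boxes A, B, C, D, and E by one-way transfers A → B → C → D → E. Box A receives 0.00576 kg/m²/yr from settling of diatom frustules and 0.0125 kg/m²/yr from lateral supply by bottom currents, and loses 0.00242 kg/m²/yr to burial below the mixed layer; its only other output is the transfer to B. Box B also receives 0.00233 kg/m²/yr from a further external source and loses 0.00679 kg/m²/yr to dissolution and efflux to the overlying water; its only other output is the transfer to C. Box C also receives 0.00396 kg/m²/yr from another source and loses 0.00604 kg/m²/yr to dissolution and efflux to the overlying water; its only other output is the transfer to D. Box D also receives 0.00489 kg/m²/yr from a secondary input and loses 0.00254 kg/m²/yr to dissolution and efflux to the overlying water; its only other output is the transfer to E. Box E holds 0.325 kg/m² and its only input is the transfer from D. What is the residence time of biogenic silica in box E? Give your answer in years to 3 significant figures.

27.9 yr

Box A: F(A→B) = (0.00576 + 0.0125) − 0.00242 = 0.015840 kg/m²/yr.
Box B: F(B→C) = (0.015840 + 0.00233) − 0.00679 = 0.011380 kg/m²/yr.
Box C: F(C→D) = (0.011380 + 0.00396) − 0.00604 = 0.0093000 kg/m²/yr.
Box D: F(D→E) = (0.0093000 + 0.00489) − 0.00254 = 0.011650 kg/m²/yr.
Box E throughput = its input = 0.011650 kg/m²/yr; τ = 0.325 / 0.011650 = 27.90 yr.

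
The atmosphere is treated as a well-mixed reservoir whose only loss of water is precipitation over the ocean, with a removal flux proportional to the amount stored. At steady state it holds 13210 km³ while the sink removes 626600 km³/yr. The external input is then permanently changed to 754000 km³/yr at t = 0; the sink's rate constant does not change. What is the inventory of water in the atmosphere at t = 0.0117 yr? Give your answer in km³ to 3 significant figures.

τ = M₀/F₀ = 13210/626600 = 0.02108 yr; rate constant k = 1/τ.
New steady state M_∞ = F₁/k = F₁·τ = 754000 × 0.02108 = 15896 km³.
M(t) = M_∞ + (M₀ − M_∞)·e^(−t/τ); t/τ = 0.0117/0.02108 = 0.5550, so e^(−t/τ) = 0.5741.
M(t) = 15896 − 2686 × 0.5741 = 14354 km³.

14400 km³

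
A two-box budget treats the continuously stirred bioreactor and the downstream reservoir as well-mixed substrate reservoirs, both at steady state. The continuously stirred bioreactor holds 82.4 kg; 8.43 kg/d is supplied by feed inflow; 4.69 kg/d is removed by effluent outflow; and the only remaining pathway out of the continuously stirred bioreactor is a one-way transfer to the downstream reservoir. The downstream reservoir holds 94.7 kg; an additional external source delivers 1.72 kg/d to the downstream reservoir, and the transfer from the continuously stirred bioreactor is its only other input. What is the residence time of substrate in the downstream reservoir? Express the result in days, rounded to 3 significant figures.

Balance the continuously stirred bioreactor: ΣF_in = 8.4300 kg/d.
Transfer to the downstream reservoir = ΣF_in − (4.69) = 3.7400 kg/d.
Total input to the downstream reservoir = 3.7400 + 1.72 = 5.4600 kg/d; at steady state this equals its total output.
τ = M / F = 94.7 / 5.4600 = 17.34 d.

17.3 d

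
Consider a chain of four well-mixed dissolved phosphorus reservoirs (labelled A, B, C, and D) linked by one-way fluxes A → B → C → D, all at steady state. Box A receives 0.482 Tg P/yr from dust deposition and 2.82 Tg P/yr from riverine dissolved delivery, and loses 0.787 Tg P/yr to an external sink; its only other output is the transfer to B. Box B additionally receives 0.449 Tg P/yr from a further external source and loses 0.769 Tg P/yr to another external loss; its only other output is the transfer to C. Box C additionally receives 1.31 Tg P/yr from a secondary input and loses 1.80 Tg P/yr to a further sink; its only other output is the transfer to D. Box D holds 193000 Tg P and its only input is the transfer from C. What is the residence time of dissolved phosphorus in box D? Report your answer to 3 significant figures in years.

Box A: F(A→B) = (0.482 + 2.82) − 0.787 = 2.5150 Tg P/yr.
Box B: F(B→C) = (2.5150 + 0.449) − 0.769 = 2.1950 Tg P/yr.
Box C: F(C→D) = (2.1950 + 1.31) − 1.80 = 1.7050 Tg P/yr.
Box D throughput = its input = 1.7050 Tg P/yr; τ = 193000 / 1.7050 = 113200 yr.

113000 yr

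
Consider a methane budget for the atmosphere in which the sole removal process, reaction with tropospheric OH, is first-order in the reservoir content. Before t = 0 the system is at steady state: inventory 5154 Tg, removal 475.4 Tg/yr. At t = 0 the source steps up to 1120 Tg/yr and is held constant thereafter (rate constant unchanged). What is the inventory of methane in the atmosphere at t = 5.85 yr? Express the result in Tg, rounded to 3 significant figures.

τ = M₀/F₀ = 5154/475.4 = 10.84 yr; rate constant k = 1/τ.
New steady state M_∞ = F₁/k = F₁·τ = 1120 × 10.84 = 12142 Tg.
M(t) = M_∞ + (M₀ − M_∞)·e^(−t/τ); t/τ = 5.85/10.84 = 0.5396, so e^(−t/τ) = 0.5830.
M(t) = 12142 − 6988 × 0.5830 = 8068.3 Tg.

8070 Tg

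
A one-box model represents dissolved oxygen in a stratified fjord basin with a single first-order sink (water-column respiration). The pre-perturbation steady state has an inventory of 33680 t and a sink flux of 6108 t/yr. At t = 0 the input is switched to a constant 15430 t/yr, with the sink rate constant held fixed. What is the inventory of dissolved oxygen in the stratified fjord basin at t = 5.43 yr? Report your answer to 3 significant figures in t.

τ = M₀/F₀ = 33680/6108 = 5.514 yr; rate constant k = 1/τ.
New steady state M_∞ = F₁/k = F₁·τ = 15430 × 5.514 = 85082 t.
M(t) = M_∞ + (M₀ − M_∞)·e^(−t/τ); t/τ = 5.43/5.514 = 0.9848, so e^(−t/τ) = 0.3735.
M(t) = 85082 − 51400 × 0.3735 = 65882 t.

65900 t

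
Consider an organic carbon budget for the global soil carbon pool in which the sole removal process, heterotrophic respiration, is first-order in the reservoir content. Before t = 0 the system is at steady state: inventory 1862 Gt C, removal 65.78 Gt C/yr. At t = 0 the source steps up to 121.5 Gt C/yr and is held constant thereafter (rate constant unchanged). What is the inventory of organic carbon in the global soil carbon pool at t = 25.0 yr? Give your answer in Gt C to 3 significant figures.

τ = M₀/F₀ = 1862/65.78 = 28.31 yr; rate constant k = 1/τ.
New steady state M_∞ = F₁/k = F₁·τ = 121.5 × 28.31 = 3439.2 Gt C.
M(t) = M_∞ + (M₀ − M_∞)·e^(−t/τ); t/τ = 25.0/28.31 = 0.8832, so e^(−t/τ) = 0.4135.
M(t) = 3439.2 − 1577 × 0.4135 = 2787.1 Gt C.

2790 Gt C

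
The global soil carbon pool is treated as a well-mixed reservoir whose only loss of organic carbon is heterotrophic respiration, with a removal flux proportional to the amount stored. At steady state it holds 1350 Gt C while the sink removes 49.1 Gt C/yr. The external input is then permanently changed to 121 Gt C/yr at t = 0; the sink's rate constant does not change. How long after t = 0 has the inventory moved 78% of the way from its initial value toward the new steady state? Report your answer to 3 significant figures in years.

τ = M₀/F₀ = 1350/49.1 = 27.49 yr.
The remaining gap fraction is e^(−t/τ); 78% covered ⇒ e^(−t/τ) = 0.220.
t = −τ ln(0.220) = 27.49 × 1.514 = 41.63 yr.

41.6 yr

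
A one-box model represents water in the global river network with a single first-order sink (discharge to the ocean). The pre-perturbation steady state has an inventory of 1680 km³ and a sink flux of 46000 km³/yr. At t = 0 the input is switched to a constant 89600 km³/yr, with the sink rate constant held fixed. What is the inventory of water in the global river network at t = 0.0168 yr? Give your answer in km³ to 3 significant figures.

The sink rate constant is k = F₀/M₀ = 46000/1680 = 27.38 yr⁻¹.
Solving dM/dt = F₁ − kM with M(0) = M₀ gives M(t) = F₁/k + (M₀ − F₁/k)·e^(−kt).
F₁/k = 89600/27.38 = 3272.3 km³; kt = 27.38 × 0.0168 = 0.4600, e^(−kt) = 0.6313.
M(0.0168) = 3272.3 + (1680 − 3272.3) × 0.6313 = 3272.3 − 1005 = 2267.1 km³.

2270 km³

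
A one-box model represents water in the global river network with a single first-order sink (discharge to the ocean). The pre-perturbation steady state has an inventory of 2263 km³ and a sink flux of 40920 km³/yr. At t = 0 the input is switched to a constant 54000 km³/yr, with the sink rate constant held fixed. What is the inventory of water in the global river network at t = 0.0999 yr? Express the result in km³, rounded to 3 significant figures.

2870 km³

τ = M₀/F₀ = 2263/40920 = 0.05530 yr; rate constant k = 1/τ.
New steady state M_∞ = F₁/k = F₁·τ = 54000 × 0.05530 = 2986.4 km³.
M(t) = M_∞ + (M₀ − M_∞)·e^(−t/τ); t/τ = 0.0999/0.05530 = 1.806, so e^(−t/τ) = 0.1642.
M(t) = 2986.4 − 723.4 × 0.1642 = 2867.6 km³.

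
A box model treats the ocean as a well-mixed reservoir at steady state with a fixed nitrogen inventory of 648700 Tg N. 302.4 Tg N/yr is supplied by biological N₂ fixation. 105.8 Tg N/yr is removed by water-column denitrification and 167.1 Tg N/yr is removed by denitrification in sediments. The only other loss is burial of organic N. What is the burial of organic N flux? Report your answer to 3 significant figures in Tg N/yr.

At steady state ΣF_in = ΣF_out.
ΣF_in = 302.40 Tg N/yr.
Burial of organic N flux = ΣF_in − (105.8 + 167.1) = 302.40 − 272.9 = 29.50 Tg N/yr.

29.5 Tg N/yr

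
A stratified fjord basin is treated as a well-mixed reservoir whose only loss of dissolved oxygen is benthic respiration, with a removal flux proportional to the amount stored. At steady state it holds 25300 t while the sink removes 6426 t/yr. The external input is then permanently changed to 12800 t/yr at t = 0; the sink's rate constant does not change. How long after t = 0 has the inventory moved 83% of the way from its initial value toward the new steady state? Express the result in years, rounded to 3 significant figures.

6.98 yr

τ = M₀/F₀ = 25300/6426 = 3.937 yr.
The remaining gap fraction is e^(−t/τ); 83% covered ⇒ e^(−t/τ) = 0.170.
t = −τ ln(0.170) = 3.937 × 1.772 = 6.976 yr.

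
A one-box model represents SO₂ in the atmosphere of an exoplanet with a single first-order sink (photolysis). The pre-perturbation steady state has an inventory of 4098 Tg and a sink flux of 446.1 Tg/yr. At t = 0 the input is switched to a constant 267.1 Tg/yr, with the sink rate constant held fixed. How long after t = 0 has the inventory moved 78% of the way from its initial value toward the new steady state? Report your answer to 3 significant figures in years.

13.9 yr

τ = M₀/F₀ = 4098/446.1 = 9.186 yr.
The remaining gap fraction is e^(−t/τ); 78% covered ⇒ e^(−t/τ) = 0.220.
t = −τ ln(0.220) = 9.186 × 1.514 = 13.91 yr.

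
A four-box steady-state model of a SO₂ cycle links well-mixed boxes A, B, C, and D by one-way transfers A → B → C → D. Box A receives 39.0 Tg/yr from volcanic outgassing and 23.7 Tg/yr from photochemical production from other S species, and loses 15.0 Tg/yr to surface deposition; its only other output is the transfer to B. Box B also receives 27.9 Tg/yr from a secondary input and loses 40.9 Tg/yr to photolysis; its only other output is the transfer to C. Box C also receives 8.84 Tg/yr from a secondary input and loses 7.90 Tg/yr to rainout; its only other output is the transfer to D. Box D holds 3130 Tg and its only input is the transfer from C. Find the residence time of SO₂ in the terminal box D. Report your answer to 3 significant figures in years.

Box A: F(A→B) = (39.0 + 23.7) − 15.0 = 47.700 Tg/yr.
Box B: F(B→C) = (47.700 + 27.9) − 40.9 = 34.700 Tg/yr.
Box C: F(C→D) = (34.700 + 8.84) − 7.90 = 35.640 Tg/yr.
Box D throughput = its input = 35.640 Tg/yr; τ = 3130 / 35.640 = 87.82 yr.

87.8 yr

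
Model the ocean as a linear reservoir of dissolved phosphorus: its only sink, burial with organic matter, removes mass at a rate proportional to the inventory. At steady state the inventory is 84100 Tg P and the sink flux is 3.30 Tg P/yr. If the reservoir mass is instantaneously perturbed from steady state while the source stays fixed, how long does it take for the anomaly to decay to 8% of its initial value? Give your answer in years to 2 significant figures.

64000 yr

For a linear reservoir the anomaly decays as exp(−t/τ) with τ = M/F = 84100/3.30 = 25480 yr.
exp(−t/τ) = 0.08 ⇒ t = −τ ln(0.08) = 25480 × 2.526 = 64370 yr.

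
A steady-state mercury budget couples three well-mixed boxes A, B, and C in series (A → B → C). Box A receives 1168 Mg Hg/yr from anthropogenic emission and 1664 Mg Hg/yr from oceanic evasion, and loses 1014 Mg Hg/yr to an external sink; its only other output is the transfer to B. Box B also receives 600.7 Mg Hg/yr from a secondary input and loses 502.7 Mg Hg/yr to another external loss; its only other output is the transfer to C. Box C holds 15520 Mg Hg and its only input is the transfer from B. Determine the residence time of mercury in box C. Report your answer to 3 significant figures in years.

Box A: F(A→B) = (1168 + 1664) − 1014 = 1818.0 Mg Hg/yr.
Box B: F(B→C) = (1818.0 + 600.7) − 502.7 = 1916.0 Mg Hg/yr.
Box C throughput = its input = 1916.0 Mg Hg/yr; τ = 15520 / 1916.0 = 8.100 yr.

8.10 yr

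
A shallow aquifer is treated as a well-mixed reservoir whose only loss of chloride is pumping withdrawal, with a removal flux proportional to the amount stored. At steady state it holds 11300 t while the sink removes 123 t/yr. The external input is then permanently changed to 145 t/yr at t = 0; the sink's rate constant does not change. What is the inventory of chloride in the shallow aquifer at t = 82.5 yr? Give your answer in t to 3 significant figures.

Residence time τ = M₀/F₀ = 91.87 yr. The eventual steady state is M_∞ = M₀·(F₁/F₀) = 11300 × 145/123 = 13321 t.
The anomaly ΔM(t) = M(t) − M_∞ decays as ΔM₀·e^(−t/τ) with ΔM₀ = 11300 − 13321 = −2021 t.
At t = 82.5 yr, e^(−t/τ) = e^(−0.8980) = 0.4074, so ΔM = −823.4 t and M = 13321 − 823.4 = 12498 t.

12500 t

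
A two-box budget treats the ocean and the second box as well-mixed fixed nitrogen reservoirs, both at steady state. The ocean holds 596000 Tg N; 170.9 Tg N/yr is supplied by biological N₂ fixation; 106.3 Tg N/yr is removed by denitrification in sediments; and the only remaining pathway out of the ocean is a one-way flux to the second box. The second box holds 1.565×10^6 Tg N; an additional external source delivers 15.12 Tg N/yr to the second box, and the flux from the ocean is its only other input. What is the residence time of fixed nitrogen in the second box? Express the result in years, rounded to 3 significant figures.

19600 yr

Balance the ocean: ΣF_in = 170.90 Tg N/yr.
Flux to the second box = ΣF_in − (106.3) = 64.600 Tg N/yr.
Total input to the second box = 64.600 + 15.12 = 79.720 Tg N/yr; at steady state this equals its total output.
τ = M / F = 1.565×10^6 / 79.720 = 19630 yr.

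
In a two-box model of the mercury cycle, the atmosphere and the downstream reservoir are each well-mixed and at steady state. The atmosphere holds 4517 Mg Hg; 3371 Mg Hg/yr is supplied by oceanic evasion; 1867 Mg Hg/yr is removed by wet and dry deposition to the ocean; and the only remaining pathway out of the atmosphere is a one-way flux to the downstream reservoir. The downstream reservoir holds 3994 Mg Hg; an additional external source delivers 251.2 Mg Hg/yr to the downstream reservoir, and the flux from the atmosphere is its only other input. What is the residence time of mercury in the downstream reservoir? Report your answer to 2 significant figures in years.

Balance the atmosphere: ΣF_in = 3371.0 Mg Hg/yr.
Flux to the downstream reservoir = ΣF_in − (1867) = 1504.0 Mg Hg/yr.
Total input to the downstream reservoir = 1504.0 + 251.2 = 1755.2 Mg Hg/yr; at steady state this equals its total output.
τ = M / F = 3994 / 1755.2 = 2.276 yr.

2.3 yr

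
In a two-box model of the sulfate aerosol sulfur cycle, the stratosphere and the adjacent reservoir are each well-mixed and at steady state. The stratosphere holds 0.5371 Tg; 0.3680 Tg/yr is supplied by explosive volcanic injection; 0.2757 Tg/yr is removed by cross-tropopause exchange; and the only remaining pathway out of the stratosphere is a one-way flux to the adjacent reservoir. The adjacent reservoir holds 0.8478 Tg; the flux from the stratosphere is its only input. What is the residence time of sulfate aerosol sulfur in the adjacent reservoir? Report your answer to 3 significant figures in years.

Balance the stratosphere: ΣF_in = 0.36800 Tg/yr.
Flux to the adjacent reservoir = ΣF_in − (0.2757) = 0.092300 Tg/yr.
At steady state the output of the adjacent reservoir equals its input, 0.092300 Tg/yr.
τ = M / F = 0.8478 / 0.092300 = 9.185 yr.

9.19 yr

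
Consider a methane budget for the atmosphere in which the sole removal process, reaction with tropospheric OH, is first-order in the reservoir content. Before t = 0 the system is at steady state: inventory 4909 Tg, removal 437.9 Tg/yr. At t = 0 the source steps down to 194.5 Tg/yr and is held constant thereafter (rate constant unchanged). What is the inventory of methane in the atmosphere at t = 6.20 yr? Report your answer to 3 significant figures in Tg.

τ = M₀/F₀ = 4909/437.9 = 11.21 yr; rate constant k = 1/τ.
New steady state M_∞ = F₁/k = F₁·τ = 194.5 × 11.21 = 2180.4 Tg.
M(t) = M_∞ + (M₀ − M_∞)·e^(−t/τ); t/τ = 6.20/11.21 = 0.5531, so e^(−t/τ) = 0.5752.
M(t) = 2180.4 + 2729 × 0.5752 = 3749.9 Tg.

3750 Tg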